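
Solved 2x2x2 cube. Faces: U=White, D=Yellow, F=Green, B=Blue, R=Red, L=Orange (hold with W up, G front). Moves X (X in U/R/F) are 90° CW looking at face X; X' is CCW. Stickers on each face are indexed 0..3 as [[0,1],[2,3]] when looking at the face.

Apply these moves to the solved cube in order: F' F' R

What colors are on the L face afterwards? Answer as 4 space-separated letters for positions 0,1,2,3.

After move 1 (F'): F=GGGG U=WWRR R=YRYR D=OOYY L=OWOW
After move 2 (F'): F=GGGG U=WWYY R=OROR D=WWYY L=OROR
After move 3 (R): R=OORR U=WGYG F=GWGY D=WBYB B=YBWB
Query: L face = OROR

Answer: O R O R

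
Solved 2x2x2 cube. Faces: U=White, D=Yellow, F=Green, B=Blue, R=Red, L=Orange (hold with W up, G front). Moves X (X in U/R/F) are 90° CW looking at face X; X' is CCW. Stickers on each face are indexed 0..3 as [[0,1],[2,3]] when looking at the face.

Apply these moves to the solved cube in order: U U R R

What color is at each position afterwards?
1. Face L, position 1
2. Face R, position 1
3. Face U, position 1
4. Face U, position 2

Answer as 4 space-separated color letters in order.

After move 1 (U): U=WWWW F=RRGG R=BBRR B=OOBB L=GGOO
After move 2 (U): U=WWWW F=BBGG R=OORR B=GGBB L=RROO
After move 3 (R): R=RORO U=WBWG F=BYGY D=YBYG B=WGWB
After move 4 (R): R=RROO U=WYWY F=BBGG D=YWYW B=GGBB
Query 1: L[1] = R
Query 2: R[1] = R
Query 3: U[1] = Y
Query 4: U[2] = W

Answer: R R Y W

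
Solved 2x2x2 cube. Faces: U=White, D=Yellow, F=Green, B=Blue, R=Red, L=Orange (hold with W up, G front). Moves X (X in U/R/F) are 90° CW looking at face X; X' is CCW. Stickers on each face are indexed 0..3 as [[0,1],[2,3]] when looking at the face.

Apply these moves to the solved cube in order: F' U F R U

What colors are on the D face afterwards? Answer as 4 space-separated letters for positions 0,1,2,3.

After move 1 (F'): F=GGGG U=WWRR R=YRYR D=OOYY L=OWOW
After move 2 (U): U=RWRW F=YRGG R=BBYR B=OWBB L=GGOW
After move 3 (F): F=GYGR U=RWWG R=RBWR D=YBYY L=GOOO
After move 4 (R): R=WRRB U=RYWR F=GBGY D=YBYO B=GWWB
After move 5 (U): U=WRRY F=WRGY R=GWRB B=GOWB L=GBOO
Query: D face = YBYO

Answer: Y B Y O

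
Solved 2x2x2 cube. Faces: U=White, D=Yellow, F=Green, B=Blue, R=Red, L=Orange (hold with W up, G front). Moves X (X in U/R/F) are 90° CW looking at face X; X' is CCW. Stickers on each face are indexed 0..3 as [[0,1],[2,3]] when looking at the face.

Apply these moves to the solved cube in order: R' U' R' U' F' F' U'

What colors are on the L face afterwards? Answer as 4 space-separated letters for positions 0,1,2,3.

Answer: W R O O

Derivation:
After move 1 (R'): R=RRRR U=WBWB F=GWGW D=YGYG B=YBYB
After move 2 (U'): U=BBWW F=OOGW R=GWRR B=RRYB L=YBOO
After move 3 (R'): R=WRGR U=BYWR F=OBGW D=YOYW B=GRGB
After move 4 (U'): U=YRBW F=YBGW R=OBGR B=WRGB L=GROO
After move 5 (F'): F=BWYG U=YROG R=OBYR D=ROYW L=GWOB
After move 6 (F'): F=WGBY U=YROY R=OBRR D=WBYW L=GGOO
After move 7 (U'): U=RYYO F=GGBY R=WGRR B=OBGB L=WROO
Query: L face = WROO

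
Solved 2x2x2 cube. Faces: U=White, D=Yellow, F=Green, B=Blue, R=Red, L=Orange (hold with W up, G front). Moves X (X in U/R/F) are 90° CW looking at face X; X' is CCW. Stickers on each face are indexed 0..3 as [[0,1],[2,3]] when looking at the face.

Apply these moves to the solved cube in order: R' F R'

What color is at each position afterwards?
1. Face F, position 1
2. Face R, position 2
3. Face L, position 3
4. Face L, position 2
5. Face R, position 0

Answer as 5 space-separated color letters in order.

Answer: B W G O R

Derivation:
After move 1 (R'): R=RRRR U=WBWB F=GWGW D=YGYG B=YBYB
After move 2 (F): F=GGWW U=WBOO R=WRBR D=RRYG L=OYOG
After move 3 (R'): R=RRWB U=WYOY F=GBWO D=RGYW B=GBRB
Query 1: F[1] = B
Query 2: R[2] = W
Query 3: L[3] = G
Query 4: L[2] = O
Query 5: R[0] = R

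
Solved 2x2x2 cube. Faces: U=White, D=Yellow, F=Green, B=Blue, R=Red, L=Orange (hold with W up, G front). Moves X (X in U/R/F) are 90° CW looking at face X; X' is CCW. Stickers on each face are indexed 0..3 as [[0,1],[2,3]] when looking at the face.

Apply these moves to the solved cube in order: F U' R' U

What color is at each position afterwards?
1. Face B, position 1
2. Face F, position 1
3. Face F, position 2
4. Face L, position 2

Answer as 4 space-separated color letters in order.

After move 1 (F): F=GGGG U=WWOO R=WRWR D=RRYY L=OYOY
After move 2 (U'): U=WOWO F=OYGG R=GGWR B=WRBB L=BBOY
After move 3 (R'): R=GRGW U=WBWW F=OOGO D=RYYG B=YRRB
After move 4 (U): U=WWWB F=GRGO R=YRGW B=BBRB L=OOOY
Query 1: B[1] = B
Query 2: F[1] = R
Query 3: F[2] = G
Query 4: L[2] = O

Answer: B R G O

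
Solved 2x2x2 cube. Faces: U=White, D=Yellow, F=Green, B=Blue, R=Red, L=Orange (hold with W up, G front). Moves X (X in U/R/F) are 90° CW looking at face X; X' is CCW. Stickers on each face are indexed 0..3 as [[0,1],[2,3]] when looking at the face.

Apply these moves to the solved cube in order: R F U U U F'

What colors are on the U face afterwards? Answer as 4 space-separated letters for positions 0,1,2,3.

Answer: G O G G

Derivation:
After move 1 (R): R=RRRR U=WGWG F=GYGY D=YBYB B=WBWB
After move 2 (F): F=GGYY U=WGOO R=WRGR D=RRYB L=OYOB
After move 3 (U): U=OWOG F=WRYY R=WBGR B=OYWB L=GGOB
After move 4 (U): U=OOGW F=WBYY R=OYGR B=GGWB L=WROB
After move 5 (U): U=GOWO F=OYYY R=GGGR B=WRWB L=WBOB
After move 6 (F'): F=YYOY U=GOGG R=RGRR D=BBYB L=WOOW
Query: U face = GOGG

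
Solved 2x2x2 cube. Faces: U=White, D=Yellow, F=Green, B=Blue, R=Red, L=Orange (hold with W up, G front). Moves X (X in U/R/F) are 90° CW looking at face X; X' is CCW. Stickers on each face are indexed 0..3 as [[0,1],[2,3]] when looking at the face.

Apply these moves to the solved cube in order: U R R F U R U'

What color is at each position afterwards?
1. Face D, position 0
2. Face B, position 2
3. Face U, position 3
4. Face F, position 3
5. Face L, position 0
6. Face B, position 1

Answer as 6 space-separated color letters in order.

Answer: B W G W Y G

Derivation:
After move 1 (U): U=WWWW F=RRGG R=BBRR B=OOBB L=GGOO
After move 2 (R): R=RBRB U=WRWG F=RYGY D=YBYO B=WOWB
After move 3 (R): R=RRBB U=WYWY F=RBGO D=YWYW B=GORB
After move 4 (F): F=GROB U=WYOG R=WRYB D=BRYW L=GYOW
After move 5 (U): U=OWGY F=WROB R=GOYB B=GYRB L=GROW
After move 6 (R): R=YGBO U=ORGB F=WROW D=BRYG B=YYWB
After move 7 (U'): U=RBOG F=GROW R=WRBO B=YGWB L=YYOW
Query 1: D[0] = B
Query 2: B[2] = W
Query 3: U[3] = G
Query 4: F[3] = W
Query 5: L[0] = Y
Query 6: B[1] = G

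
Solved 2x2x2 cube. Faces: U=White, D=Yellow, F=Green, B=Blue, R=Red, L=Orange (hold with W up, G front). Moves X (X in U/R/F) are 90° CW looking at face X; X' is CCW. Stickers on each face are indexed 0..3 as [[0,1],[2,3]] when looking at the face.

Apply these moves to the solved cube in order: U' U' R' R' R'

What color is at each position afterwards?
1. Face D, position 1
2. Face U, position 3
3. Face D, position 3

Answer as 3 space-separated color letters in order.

Answer: B G G

Derivation:
After move 1 (U'): U=WWWW F=OOGG R=GGRR B=RRBB L=BBOO
After move 2 (U'): U=WWWW F=BBGG R=OORR B=GGBB L=RROO
After move 3 (R'): R=OROR U=WBWG F=BWGW D=YBYG B=YGYB
After move 4 (R'): R=RROO U=WYWY F=BBGG D=YWYW B=GGBB
After move 5 (R'): R=RORO U=WBWG F=BYGY D=YBYG B=WGWB
Query 1: D[1] = B
Query 2: U[3] = G
Query 3: D[3] = G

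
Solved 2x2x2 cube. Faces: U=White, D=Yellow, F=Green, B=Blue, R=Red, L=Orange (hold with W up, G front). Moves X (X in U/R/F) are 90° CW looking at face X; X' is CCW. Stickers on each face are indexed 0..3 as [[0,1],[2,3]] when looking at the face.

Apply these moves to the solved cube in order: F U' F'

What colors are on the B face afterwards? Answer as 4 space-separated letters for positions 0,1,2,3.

Answer: W R B B

Derivation:
After move 1 (F): F=GGGG U=WWOO R=WRWR D=RRYY L=OYOY
After move 2 (U'): U=WOWO F=OYGG R=GGWR B=WRBB L=BBOY
After move 3 (F'): F=YGOG U=WOGW R=RGRR D=BYYY L=BOOW
Query: B face = WRBB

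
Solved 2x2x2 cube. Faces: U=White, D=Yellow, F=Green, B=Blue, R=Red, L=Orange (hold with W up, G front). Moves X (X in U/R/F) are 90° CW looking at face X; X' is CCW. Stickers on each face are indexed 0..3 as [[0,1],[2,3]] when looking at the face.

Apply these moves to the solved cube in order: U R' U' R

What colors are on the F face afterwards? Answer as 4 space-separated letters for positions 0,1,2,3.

Answer: G R G G

Derivation:
After move 1 (U): U=WWWW F=RRGG R=BBRR B=OOBB L=GGOO
After move 2 (R'): R=BRBR U=WBWO F=RWGW D=YRYG B=YOYB
After move 3 (U'): U=BOWW F=GGGW R=RWBR B=BRYB L=YOOO
After move 4 (R): R=BRRW U=BGWW F=GRGG D=YYYB B=WROB
Query: F face = GRGG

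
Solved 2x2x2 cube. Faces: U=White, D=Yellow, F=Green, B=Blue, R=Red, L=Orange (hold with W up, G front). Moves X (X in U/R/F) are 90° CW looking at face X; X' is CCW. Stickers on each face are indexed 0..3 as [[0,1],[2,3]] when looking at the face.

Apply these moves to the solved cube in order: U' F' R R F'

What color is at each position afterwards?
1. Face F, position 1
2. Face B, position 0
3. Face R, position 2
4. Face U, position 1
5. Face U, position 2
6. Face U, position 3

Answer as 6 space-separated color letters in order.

Answer: R G B O R G

Derivation:
After move 1 (U'): U=WWWW F=OOGG R=GGRR B=RRBB L=BBOO
After move 2 (F'): F=OGOG U=WWGR R=YGYR D=BOYY L=BWOW
After move 3 (R): R=YYRG U=WGGG F=OOOY D=BBYR B=RRWB
After move 4 (R): R=RYGY U=WOGY F=OBOR D=BWYR B=GRGB
After move 5 (F'): F=BROO U=WORG R=WYBY D=WWYR L=BYOG
Query 1: F[1] = R
Query 2: B[0] = G
Query 3: R[2] = B
Query 4: U[1] = O
Query 5: U[2] = R
Query 6: U[3] = G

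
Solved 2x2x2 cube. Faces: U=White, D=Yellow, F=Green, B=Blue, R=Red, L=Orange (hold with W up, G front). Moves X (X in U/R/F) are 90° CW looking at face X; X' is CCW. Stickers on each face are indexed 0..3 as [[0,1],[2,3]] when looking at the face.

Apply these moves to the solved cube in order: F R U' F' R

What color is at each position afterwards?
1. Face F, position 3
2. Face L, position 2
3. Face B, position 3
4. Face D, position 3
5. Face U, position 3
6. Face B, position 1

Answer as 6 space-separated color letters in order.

Answer: B O B W G W

Derivation:
After move 1 (F): F=GGGG U=WWOO R=WRWR D=RRYY L=OYOY
After move 2 (R): R=WWRR U=WGOG F=GRGY D=RBYB B=OBWB
After move 3 (U'): U=GGWO F=OYGY R=GRRR B=WWWB L=OBOY
After move 4 (F'): F=YYOG U=GGGR R=BRRR D=BYYB L=OOOW
After move 5 (R): R=RBRR U=GYGG F=YYOB D=BWYW B=RWGB
Query 1: F[3] = B
Query 2: L[2] = O
Query 3: B[3] = B
Query 4: D[3] = W
Query 5: U[3] = G
Query 6: B[1] = W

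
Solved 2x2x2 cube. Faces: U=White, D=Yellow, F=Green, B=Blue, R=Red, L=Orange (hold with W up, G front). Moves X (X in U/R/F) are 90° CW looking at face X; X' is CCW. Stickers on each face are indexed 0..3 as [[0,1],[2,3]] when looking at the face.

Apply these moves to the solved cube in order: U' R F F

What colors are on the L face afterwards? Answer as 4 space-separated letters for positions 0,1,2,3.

After move 1 (U'): U=WWWW F=OOGG R=GGRR B=RRBB L=BBOO
After move 2 (R): R=RGRG U=WOWG F=OYGY D=YBYR B=WRWB
After move 3 (F): F=GOYY U=WOOB R=WGGG D=RRYR L=BYOB
After move 4 (F): F=YGYO U=WOBY R=OGBG D=GWYR L=BROR
Query: L face = BROR

Answer: B R O R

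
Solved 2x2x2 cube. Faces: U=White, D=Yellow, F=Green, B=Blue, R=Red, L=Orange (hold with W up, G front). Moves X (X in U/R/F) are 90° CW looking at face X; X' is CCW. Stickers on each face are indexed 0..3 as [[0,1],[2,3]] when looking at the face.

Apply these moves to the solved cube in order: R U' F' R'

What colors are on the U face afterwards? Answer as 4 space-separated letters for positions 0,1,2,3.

After move 1 (R): R=RRRR U=WGWG F=GYGY D=YBYB B=WBWB
After move 2 (U'): U=GGWW F=OOGY R=GYRR B=RRWB L=WBOO
After move 3 (F'): F=OYOG U=GGGR R=BYYR D=BOYB L=WWOW
After move 4 (R'): R=YRBY U=GWGR F=OGOR D=BYYG B=BROB
Query: U face = GWGR

Answer: G W G R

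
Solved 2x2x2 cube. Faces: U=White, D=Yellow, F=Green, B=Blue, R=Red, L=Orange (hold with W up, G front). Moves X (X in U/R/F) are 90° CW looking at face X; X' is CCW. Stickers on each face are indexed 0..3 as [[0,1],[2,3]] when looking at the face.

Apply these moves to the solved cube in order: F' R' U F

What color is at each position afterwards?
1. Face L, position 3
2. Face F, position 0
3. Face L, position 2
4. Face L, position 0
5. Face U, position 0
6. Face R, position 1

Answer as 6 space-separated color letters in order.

Answer: G G O G R B

Derivation:
After move 1 (F'): F=GGGG U=WWRR R=YRYR D=OOYY L=OWOW
After move 2 (R'): R=RRYY U=WBRB F=GWGR D=OGYG B=YBOB
After move 3 (U): U=RWBB F=RRGR R=YBYY B=OWOB L=GWOW
After move 4 (F): F=GRRR U=RWWW R=BBBY D=YYYG L=GOOG
Query 1: L[3] = G
Query 2: F[0] = G
Query 3: L[2] = O
Query 4: L[0] = G
Query 5: U[0] = R
Query 6: R[1] = B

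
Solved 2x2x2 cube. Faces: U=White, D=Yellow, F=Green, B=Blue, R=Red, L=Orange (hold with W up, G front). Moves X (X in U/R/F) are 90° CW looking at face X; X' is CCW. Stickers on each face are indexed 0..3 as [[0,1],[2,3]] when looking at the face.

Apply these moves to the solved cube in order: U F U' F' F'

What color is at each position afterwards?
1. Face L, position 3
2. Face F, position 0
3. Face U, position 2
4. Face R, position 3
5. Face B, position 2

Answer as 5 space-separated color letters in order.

Answer: G R B R B

Derivation:
After move 1 (U): U=WWWW F=RRGG R=BBRR B=OOBB L=GGOO
After move 2 (F): F=GRGR U=WWOG R=WBWR D=RBYY L=GYOY
After move 3 (U'): U=WGWO F=GYGR R=GRWR B=WBBB L=OOOY
After move 4 (F'): F=YRGG U=WGGW R=BRRR D=OYYY L=OOOW
After move 5 (F'): F=RGYG U=WGBR R=YROR D=OWYY L=OWOG
Query 1: L[3] = G
Query 2: F[0] = R
Query 3: U[2] = B
Query 4: R[3] = R
Query 5: B[2] = B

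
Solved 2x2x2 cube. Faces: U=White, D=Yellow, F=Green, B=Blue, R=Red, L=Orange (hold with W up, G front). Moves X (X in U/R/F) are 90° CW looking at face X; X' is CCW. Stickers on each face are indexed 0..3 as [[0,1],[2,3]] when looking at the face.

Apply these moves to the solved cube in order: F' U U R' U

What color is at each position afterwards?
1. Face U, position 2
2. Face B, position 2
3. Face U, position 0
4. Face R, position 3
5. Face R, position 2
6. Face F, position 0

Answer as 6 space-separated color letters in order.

Answer: G O W Y O W

Derivation:
After move 1 (F'): F=GGGG U=WWRR R=YRYR D=OOYY L=OWOW
After move 2 (U): U=RWRW F=YRGG R=BBYR B=OWBB L=GGOW
After move 3 (U): U=RRWW F=BBGG R=OWYR B=GGBB L=YROW
After move 4 (R'): R=WROY U=RBWG F=BRGW D=OBYG B=YGOB
After move 5 (U): U=WRGB F=WRGW R=YGOY B=YROB L=BROW
Query 1: U[2] = G
Query 2: B[2] = O
Query 3: U[0] = W
Query 4: R[3] = Y
Query 5: R[2] = O
Query 6: F[0] = W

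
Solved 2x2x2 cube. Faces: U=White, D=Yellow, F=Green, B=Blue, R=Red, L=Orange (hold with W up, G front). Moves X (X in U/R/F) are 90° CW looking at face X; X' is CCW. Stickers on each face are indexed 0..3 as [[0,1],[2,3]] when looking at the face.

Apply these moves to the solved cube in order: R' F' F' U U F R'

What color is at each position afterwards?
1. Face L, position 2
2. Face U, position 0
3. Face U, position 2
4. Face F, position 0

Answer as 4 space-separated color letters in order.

After move 1 (R'): R=RRRR U=WBWB F=GWGW D=YGYG B=YBYB
After move 2 (F'): F=WWGG U=WBRR R=GRYR D=OOYG L=OBOW
After move 3 (F'): F=WGWG U=WBGY R=OROR D=BWYG L=OROR
After move 4 (U): U=GWYB F=ORWG R=YBOR B=ORYB L=WGOR
After move 5 (U): U=YGBW F=YBWG R=OROR B=WGYB L=OROR
After move 6 (F): F=WYGB U=YGRR R=BRWR D=OOYG L=OBOW
After move 7 (R'): R=RRBW U=YYRW F=WGGR D=OYYB B=GGOB
Query 1: L[2] = O
Query 2: U[0] = Y
Query 3: U[2] = R
Query 4: F[0] = W

Answer: O Y R W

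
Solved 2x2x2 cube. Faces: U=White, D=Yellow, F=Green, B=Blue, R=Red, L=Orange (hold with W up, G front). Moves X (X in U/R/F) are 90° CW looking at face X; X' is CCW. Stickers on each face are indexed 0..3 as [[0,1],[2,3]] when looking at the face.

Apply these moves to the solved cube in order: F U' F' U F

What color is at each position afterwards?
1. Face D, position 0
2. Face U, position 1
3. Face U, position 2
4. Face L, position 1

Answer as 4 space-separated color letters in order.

Answer: R W W B

Derivation:
After move 1 (F): F=GGGG U=WWOO R=WRWR D=RRYY L=OYOY
After move 2 (U'): U=WOWO F=OYGG R=GGWR B=WRBB L=BBOY
After move 3 (F'): F=YGOG U=WOGW R=RGRR D=BYYY L=BOOW
After move 4 (U): U=GWWO F=RGOG R=WRRR B=BOBB L=YGOW
After move 5 (F): F=ORGG U=GWWG R=WROR D=RWYY L=YBOY
Query 1: D[0] = R
Query 2: U[1] = W
Query 3: U[2] = W
Query 4: L[1] = B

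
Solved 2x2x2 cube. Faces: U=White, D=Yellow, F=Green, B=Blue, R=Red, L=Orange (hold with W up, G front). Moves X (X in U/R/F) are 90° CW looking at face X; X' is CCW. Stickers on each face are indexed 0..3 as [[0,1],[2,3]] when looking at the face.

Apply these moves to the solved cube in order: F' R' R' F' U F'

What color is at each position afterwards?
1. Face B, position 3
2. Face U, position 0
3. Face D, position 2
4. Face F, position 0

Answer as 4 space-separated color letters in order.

Answer: B R Y Y

Derivation:
After move 1 (F'): F=GGGG U=WWRR R=YRYR D=OOYY L=OWOW
After move 2 (R'): R=RRYY U=WBRB F=GWGR D=OGYG B=YBOB
After move 3 (R'): R=RYRY U=WORY F=GBGB D=OWYR B=GBGB
After move 4 (F'): F=BBGG U=WORR R=WYOY D=WWYR L=OYOR
After move 5 (U): U=RWRO F=WYGG R=GBOY B=OYGB L=BBOR
After move 6 (F'): F=YGWG U=RWGO R=WBWY D=BRYR L=BOOR
Query 1: B[3] = B
Query 2: U[0] = R
Query 3: D[2] = Y
Query 4: F[0] = Y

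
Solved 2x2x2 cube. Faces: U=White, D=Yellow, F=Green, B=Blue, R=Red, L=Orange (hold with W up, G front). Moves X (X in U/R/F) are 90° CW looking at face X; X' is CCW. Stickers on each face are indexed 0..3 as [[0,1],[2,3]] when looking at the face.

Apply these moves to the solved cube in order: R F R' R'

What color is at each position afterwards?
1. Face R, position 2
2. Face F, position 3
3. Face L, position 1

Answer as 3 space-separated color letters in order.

After move 1 (R): R=RRRR U=WGWG F=GYGY D=YBYB B=WBWB
After move 2 (F): F=GGYY U=WGOO R=WRGR D=RRYB L=OYOB
After move 3 (R'): R=RRWG U=WWOW F=GGYO D=RGYY B=BBRB
After move 4 (R'): R=RGRW U=WROB F=GWYW D=RGYO B=YBGB
Query 1: R[2] = R
Query 2: F[3] = W
Query 3: L[1] = Y

Answer: R W Y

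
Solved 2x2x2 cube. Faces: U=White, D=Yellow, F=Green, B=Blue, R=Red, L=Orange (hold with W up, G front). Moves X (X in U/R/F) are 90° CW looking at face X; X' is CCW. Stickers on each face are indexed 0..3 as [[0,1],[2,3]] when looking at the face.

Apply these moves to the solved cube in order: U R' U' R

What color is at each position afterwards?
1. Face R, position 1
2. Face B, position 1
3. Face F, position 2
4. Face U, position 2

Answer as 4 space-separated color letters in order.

Answer: R R G W

Derivation:
After move 1 (U): U=WWWW F=RRGG R=BBRR B=OOBB L=GGOO
After move 2 (R'): R=BRBR U=WBWO F=RWGW D=YRYG B=YOYB
After move 3 (U'): U=BOWW F=GGGW R=RWBR B=BRYB L=YOOO
After move 4 (R): R=BRRW U=BGWW F=GRGG D=YYYB B=WROB
Query 1: R[1] = R
Query 2: B[1] = R
Query 3: F[2] = G
Query 4: U[2] = W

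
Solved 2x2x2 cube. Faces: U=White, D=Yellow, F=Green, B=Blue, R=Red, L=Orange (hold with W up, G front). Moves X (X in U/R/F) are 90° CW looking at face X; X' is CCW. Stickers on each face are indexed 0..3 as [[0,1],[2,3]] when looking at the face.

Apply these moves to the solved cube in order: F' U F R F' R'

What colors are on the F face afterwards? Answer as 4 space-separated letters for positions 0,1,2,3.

After move 1 (F'): F=GGGG U=WWRR R=YRYR D=OOYY L=OWOW
After move 2 (U): U=RWRW F=YRGG R=BBYR B=OWBB L=GGOW
After move 3 (F): F=GYGR U=RWWG R=RBWR D=YBYY L=GOOO
After move 4 (R): R=WRRB U=RYWR F=GBGY D=YBYO B=GWWB
After move 5 (F'): F=BYGG U=RYWR R=BRYB D=OOYO L=GROW
After move 6 (R'): R=RBBY U=RWWG F=BYGR D=OYYG B=OWOB
Query: F face = BYGR

Answer: B Y G R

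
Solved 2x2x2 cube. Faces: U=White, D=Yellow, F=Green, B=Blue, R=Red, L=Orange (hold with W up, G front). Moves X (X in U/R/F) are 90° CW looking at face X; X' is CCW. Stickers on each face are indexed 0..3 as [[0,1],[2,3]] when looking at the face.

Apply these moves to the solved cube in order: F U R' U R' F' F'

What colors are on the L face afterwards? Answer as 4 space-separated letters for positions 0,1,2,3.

Answer: W Y O Y

Derivation:
After move 1 (F): F=GGGG U=WWOO R=WRWR D=RRYY L=OYOY
After move 2 (U): U=OWOW F=WRGG R=BBWR B=OYBB L=GGOY
After move 3 (R'): R=BRBW U=OBOO F=WWGW D=RRYG B=YYRB
After move 4 (U): U=OOOB F=BRGW R=YYBW B=GGRB L=WWOY
After move 5 (R'): R=YWYB U=OROG F=BOGB D=RRYW B=GGRB
After move 6 (F'): F=OBBG U=ORYY R=RWRB D=WYYW L=WGOO
After move 7 (F'): F=BGOB U=ORRR R=YWWB D=GOYW L=WYOY
Query: L face = WYOY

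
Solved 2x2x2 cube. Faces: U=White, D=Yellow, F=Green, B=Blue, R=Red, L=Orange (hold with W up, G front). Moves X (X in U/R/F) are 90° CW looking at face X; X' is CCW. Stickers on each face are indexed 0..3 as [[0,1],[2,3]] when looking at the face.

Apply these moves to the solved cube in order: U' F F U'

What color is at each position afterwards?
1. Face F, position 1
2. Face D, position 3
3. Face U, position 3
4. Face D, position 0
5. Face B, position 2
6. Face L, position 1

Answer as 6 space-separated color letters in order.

After move 1 (U'): U=WWWW F=OOGG R=GGRR B=RRBB L=BBOO
After move 2 (F): F=GOGO U=WWOB R=WGWR D=RGYY L=BYOY
After move 3 (F): F=GGOO U=WWYY R=OGBR D=WWYY L=BROG
After move 4 (U'): U=WYWY F=BROO R=GGBR B=OGBB L=RROG
Query 1: F[1] = R
Query 2: D[3] = Y
Query 3: U[3] = Y
Query 4: D[0] = W
Query 5: B[2] = B
Query 6: L[1] = R

Answer: R Y Y W B R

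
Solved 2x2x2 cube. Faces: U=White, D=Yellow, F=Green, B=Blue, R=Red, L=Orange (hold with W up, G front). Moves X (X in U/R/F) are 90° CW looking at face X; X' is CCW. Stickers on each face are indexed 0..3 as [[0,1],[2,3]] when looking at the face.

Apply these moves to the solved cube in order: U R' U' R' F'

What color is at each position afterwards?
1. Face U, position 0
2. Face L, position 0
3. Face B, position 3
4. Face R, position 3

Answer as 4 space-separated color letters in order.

After move 1 (U): U=WWWW F=RRGG R=BBRR B=OOBB L=GGOO
After move 2 (R'): R=BRBR U=WBWO F=RWGW D=YRYG B=YOYB
After move 3 (U'): U=BOWW F=GGGW R=RWBR B=BRYB L=YOOO
After move 4 (R'): R=WRRB U=BYWB F=GOGW D=YGYW B=GRRB
After move 5 (F'): F=OWGG U=BYWR R=GRYB D=OOYW L=YBOW
Query 1: U[0] = B
Query 2: L[0] = Y
Query 3: B[3] = B
Query 4: R[3] = B

Answer: B Y B B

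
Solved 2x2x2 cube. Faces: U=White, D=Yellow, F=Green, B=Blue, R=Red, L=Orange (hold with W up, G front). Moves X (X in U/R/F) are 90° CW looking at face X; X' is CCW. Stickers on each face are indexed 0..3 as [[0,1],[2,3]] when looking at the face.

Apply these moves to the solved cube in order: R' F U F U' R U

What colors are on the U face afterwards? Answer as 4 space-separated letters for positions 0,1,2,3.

Answer: O W R R

Derivation:
After move 1 (R'): R=RRRR U=WBWB F=GWGW D=YGYG B=YBYB
After move 2 (F): F=GGWW U=WBOO R=WRBR D=RRYG L=OYOG
After move 3 (U): U=OWOB F=WRWW R=YBBR B=OYYB L=GGOG
After move 4 (F): F=WWWR U=OWGG R=OBBR D=BYYG L=GROR
After move 5 (U'): U=WGOG F=GRWR R=WWBR B=OBYB L=OYOR
After move 6 (R): R=BWRW U=WROR F=GYWG D=BYYO B=GBGB
After move 7 (U): U=OWRR F=BWWG R=GBRW B=OYGB L=GYOR
Query: U face = OWRR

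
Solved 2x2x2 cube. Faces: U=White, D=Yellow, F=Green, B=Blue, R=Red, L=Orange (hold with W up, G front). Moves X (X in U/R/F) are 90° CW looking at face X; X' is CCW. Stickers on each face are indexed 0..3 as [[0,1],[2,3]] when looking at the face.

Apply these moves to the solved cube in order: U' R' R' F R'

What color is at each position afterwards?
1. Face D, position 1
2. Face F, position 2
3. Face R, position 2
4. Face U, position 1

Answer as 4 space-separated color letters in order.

After move 1 (U'): U=WWWW F=OOGG R=GGRR B=RRBB L=BBOO
After move 2 (R'): R=GRGR U=WBWR F=OWGW D=YOYG B=YRYB
After move 3 (R'): R=RRGG U=WYWY F=OBGR D=YWYW B=GROB
After move 4 (F): F=GORB U=WYOB R=WRYG D=GRYW L=BYOW
After move 5 (R'): R=RGWY U=WOOG F=GYRB D=GOYB B=WRRB
Query 1: D[1] = O
Query 2: F[2] = R
Query 3: R[2] = W
Query 4: U[1] = O

Answer: O R W O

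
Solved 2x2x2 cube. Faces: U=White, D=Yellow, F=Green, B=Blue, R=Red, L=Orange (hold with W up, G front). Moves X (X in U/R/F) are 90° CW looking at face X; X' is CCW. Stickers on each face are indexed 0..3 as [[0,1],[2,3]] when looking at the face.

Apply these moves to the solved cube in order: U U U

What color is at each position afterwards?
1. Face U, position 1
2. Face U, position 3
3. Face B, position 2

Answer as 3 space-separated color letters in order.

Answer: W W B

Derivation:
After move 1 (U): U=WWWW F=RRGG R=BBRR B=OOBB L=GGOO
After move 2 (U): U=WWWW F=BBGG R=OORR B=GGBB L=RROO
After move 3 (U): U=WWWW F=OOGG R=GGRR B=RRBB L=BBOO
Query 1: U[1] = W
Query 2: U[3] = W
Query 3: B[2] = B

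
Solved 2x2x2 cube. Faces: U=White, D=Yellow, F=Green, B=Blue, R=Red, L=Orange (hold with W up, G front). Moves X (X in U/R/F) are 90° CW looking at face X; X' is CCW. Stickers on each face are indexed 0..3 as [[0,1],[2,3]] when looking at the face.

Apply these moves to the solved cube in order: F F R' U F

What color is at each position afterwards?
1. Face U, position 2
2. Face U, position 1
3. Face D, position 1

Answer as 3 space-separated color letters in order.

After move 1 (F): F=GGGG U=WWOO R=WRWR D=RRYY L=OYOY
After move 2 (F): F=GGGG U=WWYY R=OROR D=WWYY L=OROR
After move 3 (R'): R=RROO U=WBYB F=GWGY D=WGYG B=YBWB
After move 4 (U): U=YWBB F=RRGY R=YBOO B=ORWB L=GWOR
After move 5 (F): F=GRYR U=YWRW R=BBBO D=OYYG L=GWOG
Query 1: U[2] = R
Query 2: U[1] = W
Query 3: D[1] = Y

Answer: R W Y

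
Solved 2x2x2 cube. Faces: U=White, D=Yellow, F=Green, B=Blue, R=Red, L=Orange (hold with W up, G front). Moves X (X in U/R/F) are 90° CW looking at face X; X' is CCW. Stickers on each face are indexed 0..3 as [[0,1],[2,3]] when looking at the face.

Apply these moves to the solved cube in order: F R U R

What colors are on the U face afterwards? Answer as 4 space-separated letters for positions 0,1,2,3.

Answer: O W G Y

Derivation:
After move 1 (F): F=GGGG U=WWOO R=WRWR D=RRYY L=OYOY
After move 2 (R): R=WWRR U=WGOG F=GRGY D=RBYB B=OBWB
After move 3 (U): U=OWGG F=WWGY R=OBRR B=OYWB L=GROY
After move 4 (R): R=RORB U=OWGY F=WBGB D=RWYO B=GYWB
Query: U face = OWGY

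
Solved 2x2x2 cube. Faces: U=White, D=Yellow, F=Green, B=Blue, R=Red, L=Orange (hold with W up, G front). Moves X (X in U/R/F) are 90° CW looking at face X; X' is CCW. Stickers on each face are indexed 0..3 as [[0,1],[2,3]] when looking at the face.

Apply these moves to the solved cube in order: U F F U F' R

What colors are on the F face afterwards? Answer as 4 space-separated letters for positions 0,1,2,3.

Answer: B B O Y

Derivation:
After move 1 (U): U=WWWW F=RRGG R=BBRR B=OOBB L=GGOO
After move 2 (F): F=GRGR U=WWOG R=WBWR D=RBYY L=GYOY
After move 3 (F): F=GGRR U=WWYY R=OBGR D=WWYY L=GROB
After move 4 (U): U=YWYW F=OBRR R=OOGR B=GRBB L=GGOB
After move 5 (F'): F=BROR U=YWOG R=WOWR D=GBYY L=GWOY
After move 6 (R): R=WWRO U=YROR F=BBOY D=GBYG B=GRWB
Query: F face = BBOY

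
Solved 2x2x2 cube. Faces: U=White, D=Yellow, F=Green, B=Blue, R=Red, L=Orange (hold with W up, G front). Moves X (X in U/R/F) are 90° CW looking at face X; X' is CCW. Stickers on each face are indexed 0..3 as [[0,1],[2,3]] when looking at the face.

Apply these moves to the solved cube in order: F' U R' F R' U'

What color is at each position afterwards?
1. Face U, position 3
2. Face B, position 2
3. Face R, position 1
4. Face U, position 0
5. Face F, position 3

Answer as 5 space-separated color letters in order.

Answer: W B B O G

Derivation:
After move 1 (F'): F=GGGG U=WWRR R=YRYR D=OOYY L=OWOW
After move 2 (U): U=RWRW F=YRGG R=BBYR B=OWBB L=GGOW
After move 3 (R'): R=BRBY U=RBRO F=YWGW D=ORYG B=YWOB
After move 4 (F): F=GYWW U=RBWG R=RROY D=BBYG L=GOOR
After move 5 (R'): R=RYRO U=ROWY F=GBWG D=BYYW B=GWBB
After move 6 (U'): U=OYRW F=GOWG R=GBRO B=RYBB L=GWOR
Query 1: U[3] = W
Query 2: B[2] = B
Query 3: R[1] = B
Query 4: U[0] = O
Query 5: F[3] = G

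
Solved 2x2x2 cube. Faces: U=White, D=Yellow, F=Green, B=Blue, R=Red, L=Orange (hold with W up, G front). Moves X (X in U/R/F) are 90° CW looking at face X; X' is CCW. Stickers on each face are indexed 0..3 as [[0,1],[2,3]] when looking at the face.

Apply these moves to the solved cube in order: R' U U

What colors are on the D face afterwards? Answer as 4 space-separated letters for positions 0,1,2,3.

Answer: Y G Y G

Derivation:
After move 1 (R'): R=RRRR U=WBWB F=GWGW D=YGYG B=YBYB
After move 2 (U): U=WWBB F=RRGW R=YBRR B=OOYB L=GWOO
After move 3 (U): U=BWBW F=YBGW R=OORR B=GWYB L=RROO
Query: D face = YGYG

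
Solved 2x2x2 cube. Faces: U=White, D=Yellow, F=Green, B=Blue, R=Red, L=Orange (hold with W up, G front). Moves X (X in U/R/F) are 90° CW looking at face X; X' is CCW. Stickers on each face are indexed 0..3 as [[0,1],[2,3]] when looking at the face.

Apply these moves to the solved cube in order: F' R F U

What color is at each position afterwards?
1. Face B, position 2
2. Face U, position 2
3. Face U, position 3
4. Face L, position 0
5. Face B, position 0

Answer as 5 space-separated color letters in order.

Answer: W W G G O

Derivation:
After move 1 (F'): F=GGGG U=WWRR R=YRYR D=OOYY L=OWOW
After move 2 (R): R=YYRR U=WGRG F=GOGY D=OBYB B=RBWB
After move 3 (F): F=GGYO U=WGWW R=RYGR D=RYYB L=OOOB
After move 4 (U): U=WWWG F=RYYO R=RBGR B=OOWB L=GGOB
Query 1: B[2] = W
Query 2: U[2] = W
Query 3: U[3] = G
Query 4: L[0] = G
Query 5: B[0] = O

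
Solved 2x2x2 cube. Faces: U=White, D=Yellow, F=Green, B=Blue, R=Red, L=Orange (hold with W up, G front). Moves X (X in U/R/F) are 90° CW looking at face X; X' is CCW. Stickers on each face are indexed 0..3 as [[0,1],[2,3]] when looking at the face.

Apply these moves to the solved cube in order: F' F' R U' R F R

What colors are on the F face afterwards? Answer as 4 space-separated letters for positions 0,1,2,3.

Answer: G R B O

Derivation:
After move 1 (F'): F=GGGG U=WWRR R=YRYR D=OOYY L=OWOW
After move 2 (F'): F=GGGG U=WWYY R=OROR D=WWYY L=OROR
After move 3 (R): R=OORR U=WGYG F=GWGY D=WBYB B=YBWB
After move 4 (U'): U=GGWY F=ORGY R=GWRR B=OOWB L=YBOR
After move 5 (R): R=RGRW U=GRWY F=OBGB D=WWYO B=YOGB
After move 6 (F): F=GOBB U=GRRB R=WGYW D=RRYO L=YWOW
After move 7 (R): R=YWWG U=GORB F=GRBO D=RGYY B=BORB
Query: F face = GRBO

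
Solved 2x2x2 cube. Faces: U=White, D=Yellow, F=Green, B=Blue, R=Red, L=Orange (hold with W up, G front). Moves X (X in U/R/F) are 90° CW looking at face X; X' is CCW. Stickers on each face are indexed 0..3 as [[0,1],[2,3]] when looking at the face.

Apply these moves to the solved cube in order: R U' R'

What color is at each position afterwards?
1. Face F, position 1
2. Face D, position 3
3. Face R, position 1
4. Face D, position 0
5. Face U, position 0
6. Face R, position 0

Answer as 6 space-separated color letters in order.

Answer: G Y R Y G Y

Derivation:
After move 1 (R): R=RRRR U=WGWG F=GYGY D=YBYB B=WBWB
After move 2 (U'): U=GGWW F=OOGY R=GYRR B=RRWB L=WBOO
After move 3 (R'): R=YRGR U=GWWR F=OGGW D=YOYY B=BRBB
Query 1: F[1] = G
Query 2: D[3] = Y
Query 3: R[1] = R
Query 4: D[0] = Y
Query 5: U[0] = G
Query 6: R[0] = Y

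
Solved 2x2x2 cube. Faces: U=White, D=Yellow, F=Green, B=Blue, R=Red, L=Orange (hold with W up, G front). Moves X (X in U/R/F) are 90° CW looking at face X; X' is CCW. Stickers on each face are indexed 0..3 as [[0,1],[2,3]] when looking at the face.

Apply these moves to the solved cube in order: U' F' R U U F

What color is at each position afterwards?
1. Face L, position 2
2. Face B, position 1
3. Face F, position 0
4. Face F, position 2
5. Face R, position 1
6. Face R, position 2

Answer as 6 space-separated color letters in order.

After move 1 (U'): U=WWWW F=OOGG R=GGRR B=RRBB L=BBOO
After move 2 (F'): F=OGOG U=WWGR R=YGYR D=BOYY L=BWOW
After move 3 (R): R=YYRG U=WGGG F=OOOY D=BBYR B=RRWB
After move 4 (U): U=GWGG F=YYOY R=RRRG B=BWWB L=OOOW
After move 5 (U): U=GGGW F=RROY R=BWRG B=OOWB L=YYOW
After move 6 (F): F=ORYR U=GGWY R=GWWG D=RBYR L=YBOB
Query 1: L[2] = O
Query 2: B[1] = O
Query 3: F[0] = O
Query 4: F[2] = Y
Query 5: R[1] = W
Query 6: R[2] = W

Answer: O O O Y W W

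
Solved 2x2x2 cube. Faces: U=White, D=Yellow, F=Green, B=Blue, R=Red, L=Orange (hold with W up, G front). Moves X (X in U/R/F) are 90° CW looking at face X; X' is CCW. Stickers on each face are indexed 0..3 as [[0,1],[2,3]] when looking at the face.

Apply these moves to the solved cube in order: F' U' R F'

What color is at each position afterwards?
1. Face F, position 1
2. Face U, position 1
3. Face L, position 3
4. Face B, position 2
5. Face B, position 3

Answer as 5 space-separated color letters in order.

After move 1 (F'): F=GGGG U=WWRR R=YRYR D=OOYY L=OWOW
After move 2 (U'): U=WRWR F=OWGG R=GGYR B=YRBB L=BBOW
After move 3 (R): R=YGRG U=WWWG F=OOGY D=OBYY B=RRRB
After move 4 (F'): F=OYOG U=WWYR R=BGOG D=BWYY L=BGOW
Query 1: F[1] = Y
Query 2: U[1] = W
Query 3: L[3] = W
Query 4: B[2] = R
Query 5: B[3] = B

Answer: Y W W R B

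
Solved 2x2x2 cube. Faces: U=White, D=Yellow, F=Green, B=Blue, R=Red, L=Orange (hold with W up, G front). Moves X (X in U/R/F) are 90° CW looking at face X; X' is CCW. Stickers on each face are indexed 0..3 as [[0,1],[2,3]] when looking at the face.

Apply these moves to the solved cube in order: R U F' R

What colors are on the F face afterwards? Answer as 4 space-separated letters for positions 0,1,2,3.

Answer: R O R B

Derivation:
After move 1 (R): R=RRRR U=WGWG F=GYGY D=YBYB B=WBWB
After move 2 (U): U=WWGG F=RRGY R=WBRR B=OOWB L=GYOO
After move 3 (F'): F=RYRG U=WWWR R=BBYR D=YOYB L=GGOG
After move 4 (R): R=YBRB U=WYWG F=RORB D=YWYO B=ROWB
Query: F face = RORB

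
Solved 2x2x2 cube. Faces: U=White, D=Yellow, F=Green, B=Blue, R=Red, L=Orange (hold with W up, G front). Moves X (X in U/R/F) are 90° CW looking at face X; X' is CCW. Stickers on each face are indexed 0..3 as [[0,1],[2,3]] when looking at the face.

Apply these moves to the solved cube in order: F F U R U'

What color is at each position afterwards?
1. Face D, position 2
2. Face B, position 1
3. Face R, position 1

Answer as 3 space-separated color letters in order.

After move 1 (F): F=GGGG U=WWOO R=WRWR D=RRYY L=OYOY
After move 2 (F): F=GGGG U=WWYY R=OROR D=WWYY L=OROR
After move 3 (U): U=YWYW F=ORGG R=BBOR B=ORBB L=GGOR
After move 4 (R): R=OBRB U=YRYG F=OWGY D=WBYO B=WRWB
After move 5 (U'): U=RGYY F=GGGY R=OWRB B=OBWB L=WROR
Query 1: D[2] = Y
Query 2: B[1] = B
Query 3: R[1] = W

Answer: Y B W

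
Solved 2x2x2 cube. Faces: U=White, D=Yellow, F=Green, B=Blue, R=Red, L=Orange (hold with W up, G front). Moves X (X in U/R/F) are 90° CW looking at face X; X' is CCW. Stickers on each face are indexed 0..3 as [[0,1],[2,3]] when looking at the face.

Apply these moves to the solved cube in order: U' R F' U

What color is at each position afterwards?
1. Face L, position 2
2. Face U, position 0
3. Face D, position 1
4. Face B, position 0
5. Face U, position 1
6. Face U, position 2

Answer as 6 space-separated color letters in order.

Answer: O R O B W R

Derivation:
After move 1 (U'): U=WWWW F=OOGG R=GGRR B=RRBB L=BBOO
After move 2 (R): R=RGRG U=WOWG F=OYGY D=YBYR B=WRWB
After move 3 (F'): F=YYOG U=WORR R=BGYG D=BOYR L=BGOW
After move 4 (U): U=RWRO F=BGOG R=WRYG B=BGWB L=YYOW
Query 1: L[2] = O
Query 2: U[0] = R
Query 3: D[1] = O
Query 4: B[0] = B
Query 5: U[1] = W
Query 6: U[2] = R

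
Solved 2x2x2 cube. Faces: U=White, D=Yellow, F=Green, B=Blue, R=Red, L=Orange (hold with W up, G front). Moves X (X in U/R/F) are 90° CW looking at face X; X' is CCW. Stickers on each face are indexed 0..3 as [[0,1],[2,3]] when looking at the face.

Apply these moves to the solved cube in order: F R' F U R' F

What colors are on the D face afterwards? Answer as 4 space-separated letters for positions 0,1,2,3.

After move 1 (F): F=GGGG U=WWOO R=WRWR D=RRYY L=OYOY
After move 2 (R'): R=RRWW U=WBOB F=GWGO D=RGYG B=YBRB
After move 3 (F): F=GGOW U=WBYY R=ORBW D=WRYG L=OROG
After move 4 (U): U=YWYB F=OROW R=YBBW B=ORRB L=GGOG
After move 5 (R'): R=BWYB U=YRYO F=OWOB D=WRYW B=GRRB
After move 6 (F): F=OOBW U=YRGG R=YWOB D=YBYW L=GWOR
Query: D face = YBYW

Answer: Y B Y W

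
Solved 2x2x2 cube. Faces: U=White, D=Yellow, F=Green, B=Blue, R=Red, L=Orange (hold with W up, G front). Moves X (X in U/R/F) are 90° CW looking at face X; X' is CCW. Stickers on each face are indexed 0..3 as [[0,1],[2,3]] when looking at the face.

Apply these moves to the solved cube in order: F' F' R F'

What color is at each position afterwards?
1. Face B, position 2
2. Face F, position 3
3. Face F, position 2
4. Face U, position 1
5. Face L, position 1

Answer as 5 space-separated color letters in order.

Answer: W G G G G

Derivation:
After move 1 (F'): F=GGGG U=WWRR R=YRYR D=OOYY L=OWOW
After move 2 (F'): F=GGGG U=WWYY R=OROR D=WWYY L=OROR
After move 3 (R): R=OORR U=WGYG F=GWGY D=WBYB B=YBWB
After move 4 (F'): F=WYGG U=WGOR R=BOWR D=RRYB L=OGOY
Query 1: B[2] = W
Query 2: F[3] = G
Query 3: F[2] = G
Query 4: U[1] = G
Query 5: L[1] = G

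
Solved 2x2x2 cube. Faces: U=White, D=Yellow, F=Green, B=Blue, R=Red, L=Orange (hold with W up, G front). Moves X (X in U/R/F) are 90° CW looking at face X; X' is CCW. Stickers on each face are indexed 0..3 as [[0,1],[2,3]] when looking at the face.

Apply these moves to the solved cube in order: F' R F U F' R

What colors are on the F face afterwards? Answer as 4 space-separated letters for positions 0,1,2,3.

Answer: Y B R B

Derivation:
After move 1 (F'): F=GGGG U=WWRR R=YRYR D=OOYY L=OWOW
After move 2 (R): R=YYRR U=WGRG F=GOGY D=OBYB B=RBWB
After move 3 (F): F=GGYO U=WGWW R=RYGR D=RYYB L=OOOB
After move 4 (U): U=WWWG F=RYYO R=RBGR B=OOWB L=GGOB
After move 5 (F'): F=YORY U=WWRG R=YBRR D=GBYB L=GGOW
After move 6 (R): R=RYRB U=WORY F=YBRB D=GWYO B=GOWB
Query: F face = YBRB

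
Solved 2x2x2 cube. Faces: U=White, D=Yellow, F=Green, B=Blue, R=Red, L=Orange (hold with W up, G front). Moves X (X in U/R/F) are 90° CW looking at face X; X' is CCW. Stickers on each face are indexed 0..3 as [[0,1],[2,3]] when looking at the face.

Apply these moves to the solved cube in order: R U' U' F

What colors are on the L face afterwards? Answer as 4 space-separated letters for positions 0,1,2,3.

After move 1 (R): R=RRRR U=WGWG F=GYGY D=YBYB B=WBWB
After move 2 (U'): U=GGWW F=OOGY R=GYRR B=RRWB L=WBOO
After move 3 (U'): U=GWGW F=WBGY R=OORR B=GYWB L=RROO
After move 4 (F): F=GWYB U=GWOR R=GOWR D=ROYB L=RYOB
Query: L face = RYOB

Answer: R Y O B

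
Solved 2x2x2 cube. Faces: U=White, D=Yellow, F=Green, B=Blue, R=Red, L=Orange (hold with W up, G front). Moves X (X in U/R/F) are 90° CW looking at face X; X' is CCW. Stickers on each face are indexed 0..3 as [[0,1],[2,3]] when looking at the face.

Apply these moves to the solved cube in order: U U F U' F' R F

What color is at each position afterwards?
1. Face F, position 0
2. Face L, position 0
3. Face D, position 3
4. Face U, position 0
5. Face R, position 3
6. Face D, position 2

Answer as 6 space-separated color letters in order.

After move 1 (U): U=WWWW F=RRGG R=BBRR B=OOBB L=GGOO
After move 2 (U): U=WWWW F=BBGG R=OORR B=GGBB L=RROO
After move 3 (F): F=GBGB U=WWOR R=WOWR D=ROYY L=RYOY
After move 4 (U'): U=WRWO F=RYGB R=GBWR B=WOBB L=GGOY
After move 5 (F'): F=YBRG U=WRGW R=OBRR D=GYYY L=GOOW
After move 6 (R): R=RORB U=WBGG F=YYRY D=GBYW B=WORB
After move 7 (F): F=RYYY U=WBWO R=GOGB D=RRYW L=GGOB
Query 1: F[0] = R
Query 2: L[0] = G
Query 3: D[3] = W
Query 4: U[0] = W
Query 5: R[3] = B
Query 6: D[2] = Y

Answer: R G W W B Y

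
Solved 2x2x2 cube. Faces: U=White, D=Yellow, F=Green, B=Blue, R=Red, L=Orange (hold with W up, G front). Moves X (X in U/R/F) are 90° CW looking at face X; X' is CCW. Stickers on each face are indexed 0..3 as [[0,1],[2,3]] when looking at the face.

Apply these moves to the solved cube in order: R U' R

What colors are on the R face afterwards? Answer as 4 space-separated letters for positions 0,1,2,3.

Answer: R G R Y

Derivation:
After move 1 (R): R=RRRR U=WGWG F=GYGY D=YBYB B=WBWB
After move 2 (U'): U=GGWW F=OOGY R=GYRR B=RRWB L=WBOO
After move 3 (R): R=RGRY U=GOWY F=OBGB D=YWYR B=WRGB
Query: R face = RGRY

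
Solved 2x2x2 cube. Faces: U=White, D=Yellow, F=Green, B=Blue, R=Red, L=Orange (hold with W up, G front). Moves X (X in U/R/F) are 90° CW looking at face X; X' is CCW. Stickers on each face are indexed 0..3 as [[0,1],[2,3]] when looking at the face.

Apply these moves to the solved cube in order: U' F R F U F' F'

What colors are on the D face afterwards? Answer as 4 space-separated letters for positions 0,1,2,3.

After move 1 (U'): U=WWWW F=OOGG R=GGRR B=RRBB L=BBOO
After move 2 (F): F=GOGO U=WWOB R=WGWR D=RGYY L=BYOY
After move 3 (R): R=WWRG U=WOOO F=GGGY D=RBYR B=BRWB
After move 4 (F): F=GGYG U=WOYY R=OWOG D=RWYR L=BROB
After move 5 (U): U=YWYO F=OWYG R=BROG B=BRWB L=GGOB
After move 6 (F'): F=WGOY U=YWBO R=WRRG D=GBYR L=GOOY
After move 7 (F'): F=GYWO U=YWWR R=BRGG D=OYYR L=GOOB
Query: D face = OYYR

Answer: O Y Y R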